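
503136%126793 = 122757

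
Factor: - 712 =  - 2^3*89^1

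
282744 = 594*476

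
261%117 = 27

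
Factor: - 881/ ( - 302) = 2^( - 1)*151^( - 1)*881^1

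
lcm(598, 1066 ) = 24518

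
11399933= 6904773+4495160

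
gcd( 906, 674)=2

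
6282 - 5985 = 297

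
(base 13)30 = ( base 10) 39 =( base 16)27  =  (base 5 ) 124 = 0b100111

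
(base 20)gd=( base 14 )19b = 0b101001101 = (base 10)333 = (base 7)654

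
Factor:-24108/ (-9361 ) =2^2* 3^1*7^2*11^( - 1 )*23^(  -  1)* 37^( - 1) * 41^1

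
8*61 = 488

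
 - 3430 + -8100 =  - 11530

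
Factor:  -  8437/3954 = - 2^(-1) * 3^( - 1) *11^1*13^1 * 59^1*659^( - 1)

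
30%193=30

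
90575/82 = 1104 + 47/82 = 1104.57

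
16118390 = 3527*4570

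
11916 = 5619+6297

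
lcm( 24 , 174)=696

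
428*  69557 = 29770396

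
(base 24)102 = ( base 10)578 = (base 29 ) jr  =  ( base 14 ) 2D4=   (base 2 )1001000010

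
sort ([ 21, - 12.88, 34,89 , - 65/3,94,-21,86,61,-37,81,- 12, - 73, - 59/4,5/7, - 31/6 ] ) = [ - 73, - 37,  -  65/3,- 21, - 59/4, - 12.88,-12,-31/6,5/7, 21 , 34,61, 81,  86,89, 94]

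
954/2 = 477= 477.00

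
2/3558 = 1/1779 = 0.00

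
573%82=81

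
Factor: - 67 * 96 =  - 6432 = - 2^5 * 3^1*67^1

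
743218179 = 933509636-190291457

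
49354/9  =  49354/9  =  5483.78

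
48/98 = 24/49 =0.49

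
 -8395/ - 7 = 8395/7 =1199.29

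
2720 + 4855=7575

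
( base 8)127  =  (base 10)87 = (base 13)69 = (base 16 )57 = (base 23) 3i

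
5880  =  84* 70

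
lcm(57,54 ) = 1026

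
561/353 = 561/353=1.59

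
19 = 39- 20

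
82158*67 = 5504586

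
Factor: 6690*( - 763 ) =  - 5104470 = - 2^1*3^1 * 5^1*7^1  *  109^1*223^1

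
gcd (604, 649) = 1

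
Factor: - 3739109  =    -  11^1*37^1*9187^1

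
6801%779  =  569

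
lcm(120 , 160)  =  480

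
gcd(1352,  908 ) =4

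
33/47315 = 33/47315 = 0.00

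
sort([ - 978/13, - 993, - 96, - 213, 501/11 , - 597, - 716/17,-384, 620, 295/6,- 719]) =[ - 993, - 719,-597, - 384, - 213, - 96,- 978/13,- 716/17,501/11, 295/6, 620]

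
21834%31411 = 21834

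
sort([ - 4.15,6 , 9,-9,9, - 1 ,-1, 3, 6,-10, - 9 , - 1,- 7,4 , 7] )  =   [ - 10, - 9,-9, - 7, - 4.15 , - 1, - 1,  -  1,3,4,6, 6,7, 9,9]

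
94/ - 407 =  - 94/407=- 0.23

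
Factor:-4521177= - 3^4*55817^1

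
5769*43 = 248067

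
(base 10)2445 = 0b100110001101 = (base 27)39f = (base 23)4e7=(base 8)4615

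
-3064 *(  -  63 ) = 193032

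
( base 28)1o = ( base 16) 34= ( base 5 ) 202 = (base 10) 52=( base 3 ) 1221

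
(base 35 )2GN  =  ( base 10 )3033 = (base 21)6I9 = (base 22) 65J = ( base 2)101111011001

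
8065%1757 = 1037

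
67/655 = 67/655 = 0.10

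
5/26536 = 5/26536 = 0.00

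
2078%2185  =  2078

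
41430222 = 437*94806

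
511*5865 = 2997015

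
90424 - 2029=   88395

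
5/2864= 5/2864  =  0.00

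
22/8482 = 11/4241 =0.00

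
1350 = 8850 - 7500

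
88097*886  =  78053942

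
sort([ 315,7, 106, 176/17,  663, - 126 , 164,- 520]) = [  -  520, - 126,7,176/17, 106, 164, 315, 663]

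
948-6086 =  - 5138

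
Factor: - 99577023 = - 3^1*7^1*13^1*364751^1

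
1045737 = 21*49797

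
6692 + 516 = 7208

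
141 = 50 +91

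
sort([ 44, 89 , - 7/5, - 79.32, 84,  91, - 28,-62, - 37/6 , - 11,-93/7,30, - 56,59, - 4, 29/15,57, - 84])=[ - 84, - 79.32, - 62,-56, - 28 , - 93/7, - 11,-37/6,-4, - 7/5, 29/15, 30, 44 , 57, 59, 84, 89,91]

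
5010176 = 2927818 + 2082358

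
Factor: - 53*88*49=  - 228536 = -  2^3*7^2 * 11^1*53^1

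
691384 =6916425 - 6225041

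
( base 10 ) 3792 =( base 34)39I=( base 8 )7320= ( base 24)6e0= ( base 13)1959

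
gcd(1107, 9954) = 9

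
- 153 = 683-836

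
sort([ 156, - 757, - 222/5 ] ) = [ - 757, - 222/5,156 ] 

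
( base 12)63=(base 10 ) 75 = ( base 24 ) 33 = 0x4B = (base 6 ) 203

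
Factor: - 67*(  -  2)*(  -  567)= - 2^1*3^4*7^1 * 67^1=- 75978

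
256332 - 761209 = - 504877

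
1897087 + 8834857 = 10731944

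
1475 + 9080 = 10555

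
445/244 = 1 + 201/244 = 1.82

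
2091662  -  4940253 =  - 2848591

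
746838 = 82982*9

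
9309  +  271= 9580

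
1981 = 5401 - 3420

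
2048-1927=121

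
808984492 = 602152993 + 206831499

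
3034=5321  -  2287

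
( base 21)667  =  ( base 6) 20511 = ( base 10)2779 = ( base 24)4JJ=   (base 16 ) ADB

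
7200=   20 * 360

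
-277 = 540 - 817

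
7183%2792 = 1599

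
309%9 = 3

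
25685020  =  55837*460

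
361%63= 46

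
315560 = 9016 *35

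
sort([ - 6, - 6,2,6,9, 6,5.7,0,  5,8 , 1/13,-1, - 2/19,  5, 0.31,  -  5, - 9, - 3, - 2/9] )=[ - 9, - 6, - 6, - 5, - 3,- 1, - 2/9, - 2/19,0,  1/13,0.31, 2,5, 5,5.7,6,6, 8, 9] 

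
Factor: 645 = 3^1*5^1*43^1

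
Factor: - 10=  - 2^1 * 5^1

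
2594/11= 235 + 9/11  =  235.82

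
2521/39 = 2521/39 = 64.64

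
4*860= 3440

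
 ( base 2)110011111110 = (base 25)581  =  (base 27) 4f5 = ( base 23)66E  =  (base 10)3326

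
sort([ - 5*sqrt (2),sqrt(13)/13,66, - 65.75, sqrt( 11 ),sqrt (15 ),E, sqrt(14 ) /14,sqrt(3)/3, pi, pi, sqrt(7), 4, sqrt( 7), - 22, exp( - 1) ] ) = [ - 65.75,-22, - 5*sqrt( 2), sqrt ( 14)/14, sqrt( 13) /13, exp( - 1),sqrt (3)/3,sqrt(7 ), sqrt(7),E,pi , pi, sqrt(11 ), sqrt(15 ), 4, 66 ]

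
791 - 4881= - 4090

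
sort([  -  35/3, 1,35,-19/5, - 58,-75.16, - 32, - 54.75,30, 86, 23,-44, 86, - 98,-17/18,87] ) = [ - 98, - 75.16, -58 ,- 54.75, - 44, - 32,  -  35/3,-19/5,- 17/18 , 1, 23,30, 35, 86, 86,87 ] 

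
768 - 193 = 575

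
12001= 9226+2775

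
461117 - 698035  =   - 236918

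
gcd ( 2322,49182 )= 6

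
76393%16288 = 11241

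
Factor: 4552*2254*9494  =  2^5*7^2 * 23^1*47^1*101^1 *569^1 = 97410414752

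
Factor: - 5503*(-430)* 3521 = 8331707090 = 2^1*5^1 * 7^1*43^1*503^1*5503^1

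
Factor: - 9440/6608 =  - 10/7  =  - 2^1*5^1*7^( -1 )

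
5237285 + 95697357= 100934642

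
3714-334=3380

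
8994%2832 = 498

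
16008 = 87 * 184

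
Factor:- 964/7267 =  - 2^2*13^ ( -2) *43^( - 1)* 241^1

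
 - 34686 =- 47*738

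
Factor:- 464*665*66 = - 20364960 = - 2^5*3^1*5^1*7^1*11^1*19^1*29^1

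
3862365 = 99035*39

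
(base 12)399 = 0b1000100101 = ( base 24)ML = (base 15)269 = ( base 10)549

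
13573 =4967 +8606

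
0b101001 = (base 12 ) 35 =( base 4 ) 221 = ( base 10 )41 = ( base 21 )1K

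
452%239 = 213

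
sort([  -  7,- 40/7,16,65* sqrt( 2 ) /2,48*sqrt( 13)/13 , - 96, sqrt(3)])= [ - 96, - 7, - 40/7,sqrt( 3 ) , 48*sqrt (13)/13, 16,  65*sqrt(2)/2]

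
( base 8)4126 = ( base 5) 32014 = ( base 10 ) 2134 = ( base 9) 2831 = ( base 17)769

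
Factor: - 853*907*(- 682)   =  527643622 = 2^1 * 11^1*31^1 * 853^1 * 907^1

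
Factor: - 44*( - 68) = 2^4*11^1*17^1=2992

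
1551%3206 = 1551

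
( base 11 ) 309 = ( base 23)G4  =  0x174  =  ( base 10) 372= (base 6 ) 1420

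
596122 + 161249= 757371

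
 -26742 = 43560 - 70302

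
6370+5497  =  11867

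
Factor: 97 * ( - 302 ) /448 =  - 2^( - 5)*7^( - 1)*97^1*151^1 = -14647/224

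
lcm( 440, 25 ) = 2200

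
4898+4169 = 9067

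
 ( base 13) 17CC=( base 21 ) 80K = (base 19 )9FE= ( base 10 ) 3548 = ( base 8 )6734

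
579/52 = 11  +  7/52 = 11.13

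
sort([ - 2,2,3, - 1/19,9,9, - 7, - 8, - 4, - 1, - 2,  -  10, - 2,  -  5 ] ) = [ - 10, - 8, - 7, - 5,-4, - 2, - 2, - 2, - 1, - 1/19,2, 3, 9, 9]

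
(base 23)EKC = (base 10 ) 7878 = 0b1111011000110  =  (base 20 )JDI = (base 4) 1323012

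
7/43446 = 7/43446 = 0.00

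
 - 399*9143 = -3648057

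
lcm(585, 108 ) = 7020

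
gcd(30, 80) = 10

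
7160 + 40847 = 48007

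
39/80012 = 39/80012= 0.00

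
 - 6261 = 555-6816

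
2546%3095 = 2546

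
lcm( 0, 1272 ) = 0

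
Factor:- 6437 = -41^1 * 157^1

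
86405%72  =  5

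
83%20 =3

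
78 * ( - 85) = -6630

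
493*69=34017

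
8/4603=8/4603= 0.00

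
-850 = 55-905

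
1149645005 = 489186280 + 660458725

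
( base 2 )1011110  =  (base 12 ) 7A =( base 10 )94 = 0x5E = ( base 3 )10111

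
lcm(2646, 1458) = 71442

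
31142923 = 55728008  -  24585085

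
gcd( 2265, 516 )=3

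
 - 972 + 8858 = 7886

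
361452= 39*9268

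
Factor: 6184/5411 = 2^3*7^( - 1) = 8/7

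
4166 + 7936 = 12102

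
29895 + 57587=87482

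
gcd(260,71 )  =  1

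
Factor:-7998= - 2^1*3^1*31^1*43^1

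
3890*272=1058080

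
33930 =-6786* ( - 5)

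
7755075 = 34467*225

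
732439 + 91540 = 823979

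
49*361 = 17689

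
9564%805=709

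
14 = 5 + 9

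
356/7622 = 178/3811 = 0.05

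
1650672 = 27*61136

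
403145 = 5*80629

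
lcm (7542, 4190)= 37710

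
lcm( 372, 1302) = 2604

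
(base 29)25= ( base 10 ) 63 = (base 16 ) 3F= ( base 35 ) 1s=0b111111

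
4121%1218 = 467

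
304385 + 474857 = 779242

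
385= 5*77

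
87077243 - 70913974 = 16163269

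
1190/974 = 595/487=1.22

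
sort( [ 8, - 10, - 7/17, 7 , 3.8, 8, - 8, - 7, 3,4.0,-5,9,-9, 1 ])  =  [ - 10 , - 9,-8, - 7, - 5, - 7/17, 1, 3, 3.8,4.0, 7,8,  8,9]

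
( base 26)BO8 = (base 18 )16g4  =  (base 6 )101204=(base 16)1f84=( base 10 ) 8068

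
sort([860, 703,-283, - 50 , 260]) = [ - 283, - 50, 260,703 , 860] 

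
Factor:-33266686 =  - 2^1*983^1 * 16921^1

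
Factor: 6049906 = 2^1 * 3024953^1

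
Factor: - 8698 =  - 2^1*4349^1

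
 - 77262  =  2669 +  - 79931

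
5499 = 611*9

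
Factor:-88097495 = - 5^1 *73^1 * 241363^1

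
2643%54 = 51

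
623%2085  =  623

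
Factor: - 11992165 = -5^1* 2398433^1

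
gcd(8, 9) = 1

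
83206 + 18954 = 102160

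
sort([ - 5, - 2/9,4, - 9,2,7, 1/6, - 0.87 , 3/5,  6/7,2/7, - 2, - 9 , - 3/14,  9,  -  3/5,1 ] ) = [ - 9, - 9, - 5,  -  2,-0.87, - 3/5, - 2/9,-3/14 , 1/6, 2/7,3/5,6/7,1,2,4, 7, 9] 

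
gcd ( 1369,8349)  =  1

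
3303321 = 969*3409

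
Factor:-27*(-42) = 2^1*3^4*7^1  =  1134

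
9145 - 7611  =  1534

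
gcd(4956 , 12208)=28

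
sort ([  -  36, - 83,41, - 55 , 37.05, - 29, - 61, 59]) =[ - 83, - 61, - 55, - 36,  -  29, 37.05,41, 59]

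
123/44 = 2 + 35/44 = 2.80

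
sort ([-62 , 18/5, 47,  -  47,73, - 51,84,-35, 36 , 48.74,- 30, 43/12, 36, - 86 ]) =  [  -  86, - 62 , - 51,- 47, - 35, - 30, 43/12, 18/5, 36,36, 47,48.74,73, 84 ]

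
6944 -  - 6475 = 13419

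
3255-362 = 2893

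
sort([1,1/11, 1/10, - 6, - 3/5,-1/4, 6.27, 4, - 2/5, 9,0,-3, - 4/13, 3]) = [ - 6, - 3, - 3/5 , -2/5, - 4/13, - 1/4,0,1/11, 1/10,1,3, 4, 6.27,  9]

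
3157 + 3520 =6677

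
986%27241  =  986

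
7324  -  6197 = 1127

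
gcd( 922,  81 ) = 1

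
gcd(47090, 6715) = 85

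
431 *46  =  19826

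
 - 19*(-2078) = 39482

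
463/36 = 12+31/36= 12.86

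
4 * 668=2672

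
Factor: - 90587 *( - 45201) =3^1*7^1*13^1*19^1 *61^1 * 12941^1 = 4094622987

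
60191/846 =71 +125/846 =71.15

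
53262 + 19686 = 72948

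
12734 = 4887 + 7847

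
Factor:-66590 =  - 2^1 * 5^1*6659^1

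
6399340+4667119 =11066459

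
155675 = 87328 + 68347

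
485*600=291000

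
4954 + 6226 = 11180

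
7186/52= 3593/26 = 138.19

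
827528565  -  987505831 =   -  159977266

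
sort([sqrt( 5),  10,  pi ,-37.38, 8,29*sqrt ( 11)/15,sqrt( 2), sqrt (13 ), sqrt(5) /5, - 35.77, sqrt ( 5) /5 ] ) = [ - 37.38, - 35.77, sqrt(5)/5,sqrt( 5)/5, sqrt( 2 ),  sqrt(5), pi, sqrt (13 ), 29*sqrt (11)/15, 8,  10]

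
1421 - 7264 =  - 5843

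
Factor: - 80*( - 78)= 6240 = 2^5*3^1 *5^1*13^1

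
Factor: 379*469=177751 = 7^1*67^1*379^1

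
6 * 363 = 2178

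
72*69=4968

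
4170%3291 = 879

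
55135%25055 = 5025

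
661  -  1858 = -1197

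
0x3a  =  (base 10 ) 58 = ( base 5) 213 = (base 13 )46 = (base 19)31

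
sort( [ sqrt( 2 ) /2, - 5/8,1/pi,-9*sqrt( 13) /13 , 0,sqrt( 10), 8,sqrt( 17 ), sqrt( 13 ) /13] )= [ - 9*sqrt(13 ) /13, - 5/8,0,sqrt( 13) /13, 1/pi, sqrt( 2) /2,sqrt( 10),sqrt (17 ), 8 ] 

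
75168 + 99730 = 174898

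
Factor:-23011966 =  - 2^1*43^1* 267581^1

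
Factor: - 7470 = - 2^1*3^2*5^1*83^1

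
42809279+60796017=103605296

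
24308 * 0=0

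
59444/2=29722 = 29722.00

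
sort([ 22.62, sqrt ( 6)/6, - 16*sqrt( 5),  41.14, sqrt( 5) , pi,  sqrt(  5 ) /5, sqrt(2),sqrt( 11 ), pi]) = [ -16*sqrt( 5 ),sqrt(6)/6, sqrt(5) /5,sqrt(2),sqrt( 5) , pi , pi, sqrt( 11 ) , 22.62,41.14]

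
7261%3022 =1217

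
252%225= 27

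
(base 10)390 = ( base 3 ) 112110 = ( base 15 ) 1B0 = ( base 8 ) 606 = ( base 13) 240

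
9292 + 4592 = 13884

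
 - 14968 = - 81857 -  -66889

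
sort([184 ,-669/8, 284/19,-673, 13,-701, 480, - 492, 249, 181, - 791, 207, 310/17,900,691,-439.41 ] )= [-791, - 701,- 673, - 492, - 439.41, - 669/8,13, 284/19, 310/17,  181, 184, 207,  249, 480, 691 , 900 ] 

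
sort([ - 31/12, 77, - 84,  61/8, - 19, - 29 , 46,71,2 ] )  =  [ - 84 , - 29, - 19, - 31/12,2,61/8,46, 71,77]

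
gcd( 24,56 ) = 8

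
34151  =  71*481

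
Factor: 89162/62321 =2^1 * 7^(  -  1 )*29^( - 1 )*109^1  *307^( - 1)*409^1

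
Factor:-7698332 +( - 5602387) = - 13300719 = - 3^1*4433573^1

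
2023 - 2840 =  - 817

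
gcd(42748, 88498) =2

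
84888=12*7074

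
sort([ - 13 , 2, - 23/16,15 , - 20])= [ - 20, - 13 ,  -  23/16,2 , 15 ]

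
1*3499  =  3499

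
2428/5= 2428/5 = 485.60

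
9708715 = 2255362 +7453353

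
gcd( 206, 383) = 1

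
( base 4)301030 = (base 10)3148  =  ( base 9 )4277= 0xc4c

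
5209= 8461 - 3252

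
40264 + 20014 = 60278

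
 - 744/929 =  - 1 + 185/929 =- 0.80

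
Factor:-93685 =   -  5^1*41^1*457^1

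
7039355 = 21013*335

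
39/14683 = 39/14683 = 0.00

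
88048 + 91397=179445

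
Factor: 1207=17^1* 71^1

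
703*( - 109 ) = - 76627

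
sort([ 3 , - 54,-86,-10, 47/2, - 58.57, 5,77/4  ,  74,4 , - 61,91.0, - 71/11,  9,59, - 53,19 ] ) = [ - 86, - 61, - 58.57 , - 54,-53, - 10, - 71/11, 3,4, 5, 9, 19, 77/4, 47/2, 59, 74, 91.0]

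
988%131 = 71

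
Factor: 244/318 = 122/159 = 2^1*3^( - 1)*53^( -1 )*61^1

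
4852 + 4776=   9628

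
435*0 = 0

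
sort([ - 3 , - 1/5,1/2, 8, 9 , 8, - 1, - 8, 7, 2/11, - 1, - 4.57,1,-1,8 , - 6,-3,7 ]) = [ - 8,-6, - 4.57, - 3, - 3  , - 1, - 1, - 1, - 1/5,  2/11,1/2,1,7,7, 8, 8,8,9 ] 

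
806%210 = 176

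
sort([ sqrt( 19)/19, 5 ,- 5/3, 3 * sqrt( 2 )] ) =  [ - 5/3,sqrt( 19 )/19,3*sqrt( 2), 5 ] 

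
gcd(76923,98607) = 3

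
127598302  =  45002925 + 82595377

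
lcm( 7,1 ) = 7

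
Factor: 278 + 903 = 1181^1 = 1181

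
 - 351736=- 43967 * 8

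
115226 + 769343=884569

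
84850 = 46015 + 38835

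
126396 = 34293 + 92103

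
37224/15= 12408/5 = 2481.60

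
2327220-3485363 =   -  1158143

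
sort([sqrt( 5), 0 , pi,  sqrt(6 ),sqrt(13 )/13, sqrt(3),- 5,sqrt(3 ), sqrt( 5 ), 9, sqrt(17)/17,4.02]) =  [ - 5, 0, sqrt (17 )/17, sqrt( 13 )/13, sqrt(3) , sqrt(3), sqrt(5), sqrt(5),sqrt(6 ),pi,4.02 , 9]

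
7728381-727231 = 7001150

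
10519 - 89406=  - 78887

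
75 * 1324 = 99300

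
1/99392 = 1/99392=0.00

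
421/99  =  4 + 25/99 = 4.25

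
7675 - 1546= 6129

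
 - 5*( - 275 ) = 1375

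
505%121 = 21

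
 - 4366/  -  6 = 727 + 2/3=727.67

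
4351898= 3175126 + 1176772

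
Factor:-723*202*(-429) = 2^1 * 3^2*11^1*13^1*101^1*241^1 = 62653734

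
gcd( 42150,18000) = 150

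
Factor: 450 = 2^1*3^2*5^2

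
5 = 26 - 21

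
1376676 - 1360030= 16646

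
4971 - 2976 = 1995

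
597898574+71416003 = 669314577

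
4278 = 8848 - 4570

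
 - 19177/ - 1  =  19177 + 0/1 = 19177.00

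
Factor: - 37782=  - 2^1 * 3^2*2099^1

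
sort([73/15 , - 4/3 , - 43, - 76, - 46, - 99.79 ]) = [ - 99.79 , - 76, - 46, - 43,-4/3, 73/15]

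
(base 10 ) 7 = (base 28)7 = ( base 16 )7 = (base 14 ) 7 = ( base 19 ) 7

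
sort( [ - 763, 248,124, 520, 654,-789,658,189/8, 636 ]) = [ -789, - 763, 189/8,124, 248, 520,636, 654,  658 ] 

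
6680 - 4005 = 2675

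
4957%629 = 554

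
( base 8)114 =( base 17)48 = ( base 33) 2a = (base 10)76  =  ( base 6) 204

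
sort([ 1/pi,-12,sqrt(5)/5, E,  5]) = [ - 12,1/pi, sqrt(5)/5,  E,5] 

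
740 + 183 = 923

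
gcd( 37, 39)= 1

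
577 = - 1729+2306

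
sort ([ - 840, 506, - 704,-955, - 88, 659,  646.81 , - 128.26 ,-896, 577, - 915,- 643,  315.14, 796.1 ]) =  [ - 955, - 915, - 896, - 840, - 704, - 643, - 128.26, - 88,315.14 , 506, 577, 646.81 , 659,  796.1 ] 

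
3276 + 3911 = 7187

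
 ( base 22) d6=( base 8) 444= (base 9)354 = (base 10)292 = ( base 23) cg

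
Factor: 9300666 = 2^1  *  3^1*17^1*91183^1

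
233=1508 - 1275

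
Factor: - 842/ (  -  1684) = 2^( - 1) = 1/2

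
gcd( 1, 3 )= 1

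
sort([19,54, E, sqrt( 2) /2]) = [ sqrt( 2)/2,E,19,54 ] 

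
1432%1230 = 202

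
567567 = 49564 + 518003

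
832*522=434304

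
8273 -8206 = 67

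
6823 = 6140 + 683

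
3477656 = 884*3934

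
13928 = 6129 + 7799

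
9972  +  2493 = 12465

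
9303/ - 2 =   -  9303/2 = -4651.50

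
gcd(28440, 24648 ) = 1896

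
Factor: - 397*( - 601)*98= 2^1*7^2 * 397^1*601^1 =23382506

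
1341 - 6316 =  - 4975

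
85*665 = 56525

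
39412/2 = 19706=19706.00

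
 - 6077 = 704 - 6781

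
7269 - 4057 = 3212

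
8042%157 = 35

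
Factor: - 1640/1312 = - 5/4 = -2^( - 2) * 5^1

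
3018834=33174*91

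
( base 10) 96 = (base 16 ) 60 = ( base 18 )56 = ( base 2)1100000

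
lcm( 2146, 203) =15022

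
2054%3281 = 2054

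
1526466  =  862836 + 663630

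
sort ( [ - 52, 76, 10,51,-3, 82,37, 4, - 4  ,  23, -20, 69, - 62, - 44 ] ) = [  -  62, - 52, - 44, - 20, - 4,-3,4,10, 23,37, 51, 69, 76, 82]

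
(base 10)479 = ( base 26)IB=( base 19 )164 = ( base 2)111011111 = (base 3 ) 122202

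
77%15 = 2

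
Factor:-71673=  - 3^1*7^1 * 3413^1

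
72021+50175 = 122196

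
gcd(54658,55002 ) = 2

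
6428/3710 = 3214/1855=   1.73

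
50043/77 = 649 + 10/11 = 649.91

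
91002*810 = 73711620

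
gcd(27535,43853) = 1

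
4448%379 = 279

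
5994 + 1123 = 7117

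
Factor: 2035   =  5^1*11^1*37^1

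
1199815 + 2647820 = 3847635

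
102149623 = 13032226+89117397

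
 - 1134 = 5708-6842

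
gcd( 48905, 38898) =1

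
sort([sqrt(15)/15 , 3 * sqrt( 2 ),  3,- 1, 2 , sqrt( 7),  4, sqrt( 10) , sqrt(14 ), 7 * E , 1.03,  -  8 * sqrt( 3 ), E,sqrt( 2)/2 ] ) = [ - 8*sqrt( 3) , -1, sqrt( 15) /15,sqrt(2)/2 , 1.03,2 , sqrt(7), E, 3, sqrt( 10), sqrt( 14 ),4 , 3*sqrt( 2 ),7 *E]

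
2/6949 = 2/6949  =  0.00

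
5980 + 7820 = 13800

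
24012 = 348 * 69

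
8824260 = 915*9644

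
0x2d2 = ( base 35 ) KM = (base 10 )722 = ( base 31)n9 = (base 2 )1011010010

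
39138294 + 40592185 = 79730479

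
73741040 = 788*93580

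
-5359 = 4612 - 9971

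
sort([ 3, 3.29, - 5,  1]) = [- 5, 1,3,3.29]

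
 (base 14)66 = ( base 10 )90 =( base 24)3I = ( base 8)132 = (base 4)1122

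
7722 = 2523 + 5199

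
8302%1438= 1112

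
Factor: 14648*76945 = 1127090360 = 2^3*5^1 * 11^1*1399^1*1831^1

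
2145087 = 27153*79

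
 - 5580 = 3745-9325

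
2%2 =0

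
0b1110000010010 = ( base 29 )8fn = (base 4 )1300102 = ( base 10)7186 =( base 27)9n4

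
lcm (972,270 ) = 4860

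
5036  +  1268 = 6304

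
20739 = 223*93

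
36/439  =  36/439 = 0.08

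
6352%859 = 339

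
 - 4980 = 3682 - 8662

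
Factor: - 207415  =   - 5^1*13^1*3191^1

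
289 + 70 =359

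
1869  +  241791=243660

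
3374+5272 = 8646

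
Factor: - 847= - 7^1 * 11^2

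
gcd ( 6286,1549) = 1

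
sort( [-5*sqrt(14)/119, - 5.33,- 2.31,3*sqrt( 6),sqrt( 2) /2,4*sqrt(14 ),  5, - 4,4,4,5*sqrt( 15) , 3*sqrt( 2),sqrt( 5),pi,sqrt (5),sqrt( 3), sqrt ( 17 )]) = [  -  5.33, - 4, - 2.31, - 5 * sqrt( 14) /119 , sqrt( 2)/2,sqrt( 3), sqrt( 5 ) , sqrt( 5 ),pi,4, 4,sqrt(17 ), 3*sqrt( 2), 5,3*sqrt( 6 ),4*sqrt( 14),5*sqrt(15)]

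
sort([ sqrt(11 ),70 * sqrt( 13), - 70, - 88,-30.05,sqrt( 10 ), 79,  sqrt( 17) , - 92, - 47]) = [ - 92, - 88, - 70, - 47, - 30.05,  sqrt( 10),sqrt( 11 ), sqrt( 17 ),79, 70*sqrt (13) ] 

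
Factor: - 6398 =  - 2^1*7^1*457^1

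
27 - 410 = - 383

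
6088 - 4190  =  1898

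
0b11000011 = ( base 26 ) 7d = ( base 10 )195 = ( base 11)168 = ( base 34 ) 5P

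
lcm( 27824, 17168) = 806896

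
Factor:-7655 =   -  5^1*1531^1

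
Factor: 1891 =31^1*61^1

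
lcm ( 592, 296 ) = 592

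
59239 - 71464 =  - 12225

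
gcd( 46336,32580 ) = 724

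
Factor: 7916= 2^2*1979^1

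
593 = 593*1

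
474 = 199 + 275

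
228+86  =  314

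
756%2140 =756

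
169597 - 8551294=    - 8381697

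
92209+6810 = 99019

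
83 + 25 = 108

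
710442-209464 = 500978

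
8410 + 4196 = 12606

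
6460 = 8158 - 1698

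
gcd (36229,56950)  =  1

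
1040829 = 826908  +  213921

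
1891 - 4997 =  - 3106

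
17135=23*745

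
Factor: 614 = 2^1*307^1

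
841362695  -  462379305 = 378983390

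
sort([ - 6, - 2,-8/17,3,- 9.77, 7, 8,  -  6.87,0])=[-9.77,-6.87 , - 6,-2,-8/17,  0,3 , 7,8]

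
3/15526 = 3/15526   =  0.00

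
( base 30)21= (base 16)3d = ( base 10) 61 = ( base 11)56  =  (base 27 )27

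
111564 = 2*55782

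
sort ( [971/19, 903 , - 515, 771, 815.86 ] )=[  -  515,971/19, 771,815.86, 903]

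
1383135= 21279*65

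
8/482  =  4/241 = 0.02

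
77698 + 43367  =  121065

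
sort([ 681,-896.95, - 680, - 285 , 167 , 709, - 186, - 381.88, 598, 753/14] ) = [ - 896.95, - 680,-381.88, - 285, - 186,753/14,  167, 598, 681,709]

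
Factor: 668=2^2*167^1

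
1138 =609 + 529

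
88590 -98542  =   - 9952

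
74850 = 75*998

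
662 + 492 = 1154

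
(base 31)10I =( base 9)1307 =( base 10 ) 979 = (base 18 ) 307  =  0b1111010011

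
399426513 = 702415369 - 302988856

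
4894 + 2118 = 7012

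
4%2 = 0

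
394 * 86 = 33884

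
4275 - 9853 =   -  5578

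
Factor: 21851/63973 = 7^( - 1)*13^( - 1) * 19^( -1 )*37^( - 1)*21851^1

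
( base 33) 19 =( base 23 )1J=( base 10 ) 42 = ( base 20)22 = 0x2a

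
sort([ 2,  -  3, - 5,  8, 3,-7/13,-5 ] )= [ - 5,-5, - 3,-7/13, 2, 3,8] 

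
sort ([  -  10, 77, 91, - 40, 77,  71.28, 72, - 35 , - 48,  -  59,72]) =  [ - 59, - 48,-40, - 35, - 10,71.28,72, 72,77,77,  91]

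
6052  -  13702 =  - 7650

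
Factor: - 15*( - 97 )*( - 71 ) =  - 103305= - 3^1* 5^1  *71^1*97^1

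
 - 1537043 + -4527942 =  -6064985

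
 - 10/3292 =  - 5/1646= - 0.00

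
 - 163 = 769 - 932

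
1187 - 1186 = 1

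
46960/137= 342 + 106/137=   342.77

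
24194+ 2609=26803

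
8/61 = 8/61 = 0.13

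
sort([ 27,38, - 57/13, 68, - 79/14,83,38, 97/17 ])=[ - 79/14, - 57/13,97/17,27, 38,38,68,83]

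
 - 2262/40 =  -  57 +9/20 = -56.55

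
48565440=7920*6132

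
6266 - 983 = 5283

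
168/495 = 56/165 = 0.34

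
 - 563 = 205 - 768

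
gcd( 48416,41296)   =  1424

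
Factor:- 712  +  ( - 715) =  - 1427= - 1427^1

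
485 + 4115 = 4600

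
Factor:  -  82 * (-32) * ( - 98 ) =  - 2^7*7^2*41^1= - 257152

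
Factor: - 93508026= - 2^1*3^1*211^1*233^1*317^1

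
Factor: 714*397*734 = 208058172 = 2^2* 3^1*7^1*17^1*367^1*397^1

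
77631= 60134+17497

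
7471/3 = 2490 +1/3 = 2490.33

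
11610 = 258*45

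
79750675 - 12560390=67190285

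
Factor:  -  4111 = - 4111^1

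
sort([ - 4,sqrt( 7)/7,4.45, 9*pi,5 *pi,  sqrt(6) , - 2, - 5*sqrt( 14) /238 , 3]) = [ - 4, - 2, - 5 * sqrt(14) /238,sqrt( 7 )/7,sqrt(6),3,4.45 , 5*pi,9*pi] 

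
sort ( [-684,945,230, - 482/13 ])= [ - 684, - 482/13,230,  945 ]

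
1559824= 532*2932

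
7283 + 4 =7287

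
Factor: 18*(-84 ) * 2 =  - 2^4*3^3*7^1 = - 3024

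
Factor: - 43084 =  - 2^2  *10771^1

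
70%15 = 10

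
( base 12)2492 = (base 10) 4142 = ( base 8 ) 10056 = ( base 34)3js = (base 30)4I2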